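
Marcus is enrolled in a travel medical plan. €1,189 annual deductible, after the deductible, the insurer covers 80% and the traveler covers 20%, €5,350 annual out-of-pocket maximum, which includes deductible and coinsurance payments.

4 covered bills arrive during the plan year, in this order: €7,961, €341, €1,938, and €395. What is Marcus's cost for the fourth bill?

€79

Claim 1 (€7,961): deductible takes €1,189, €6,772 remains; traveler's 20% is €1,354.40. Traveler owes €2,543.40 (running OOP €2,543.40).
Claim 2 (€341): deductible already satisfied, so traveler's share is 20% × €341 = €68.20. Traveler owes €68.20 (running OOP €2,611.60).
Claim 3 (€1,938): deductible already satisfied, so traveler's share is 20% × €1,938 = €387.60. Cost to traveler: €387.60. OOP to date €2,999.20.
Claim 4 (€395): 20% coinsurance on €395 = €79. Traveler pays €79; OOP now €3,078.20.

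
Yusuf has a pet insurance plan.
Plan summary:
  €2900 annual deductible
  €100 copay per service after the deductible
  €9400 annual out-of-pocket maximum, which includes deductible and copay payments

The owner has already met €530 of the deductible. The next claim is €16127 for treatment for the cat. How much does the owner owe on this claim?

€2470

Deductible still to meet: €2900 − €530 = €2370.
The remaining €13757 (= €16127 − €2370) moves to the copay.
Copay on this service: €100.
Owner responsibility before any cap: €2370 + €100 = €2470.
Total out-of-pocket so far would be €530 + €2470 = €3000, below the €9400 cap — no reduction.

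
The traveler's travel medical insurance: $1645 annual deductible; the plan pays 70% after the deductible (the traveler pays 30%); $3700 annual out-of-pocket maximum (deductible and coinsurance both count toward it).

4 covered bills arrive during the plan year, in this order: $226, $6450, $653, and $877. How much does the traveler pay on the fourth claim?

$263.10

Claim 1 — $226: all of it applies to the deductible. Traveler pays $226; OOP now $226.
Claim 2 — $6450: $1419 finishes the deductible; $5031 goes to coinsurance; 30% of $5031 = $1509.30. Cost to traveler: $2928.30. OOP to date $3154.30.
Claim 3 — $653: deductible already satisfied, so traveler's share is 30% × $653 = $195.90. Cost to traveler: $195.90. OOP to date $3350.20.
Claim 4 — $877: deductible already satisfied, so traveler's share is 30% × $877 = $263.10. Traveler owes $263.10 (running OOP $3613.30).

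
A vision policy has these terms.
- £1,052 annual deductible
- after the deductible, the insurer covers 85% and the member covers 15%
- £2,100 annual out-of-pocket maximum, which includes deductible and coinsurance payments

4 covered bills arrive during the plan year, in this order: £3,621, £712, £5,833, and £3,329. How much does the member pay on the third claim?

£555.85

Claim 1 (£3,621): £1,052 to deductible, leaving £2,569; 15% of £2,569 = £385.35. Member pays £1,437.35; OOP now £1,437.35.
Claim 2 (£712): deductible met; 15% of £712 = £106.80. Member pays £106.80; OOP now £1,544.15.
Claim 3 (£5,833): 15% coinsurance on £5,833 = £874.95. OOP would hit £2,419.10 > £2,100, so the cap limits the member to £2,100 − £1,544.15 = £555.85.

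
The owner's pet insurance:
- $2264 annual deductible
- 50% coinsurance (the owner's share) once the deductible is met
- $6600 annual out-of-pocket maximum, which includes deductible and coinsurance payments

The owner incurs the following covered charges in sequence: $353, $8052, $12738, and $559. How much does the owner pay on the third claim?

#1 ($353): entire amount goes to the deductible. Owner pays $353; OOP now $353.
#2 ($8052): $1911 to deductible, leaving $6141; owner's 50% is $3070.50. Owner owes $4981.50 (running OOP $5334.50).
#3 ($12738): 50% coinsurance on $12738 = $6369. That would push OOP to $11703.50, over the $6600 cap, so owner pays $6600 − $5334.50 = $1265.50.

$1265.50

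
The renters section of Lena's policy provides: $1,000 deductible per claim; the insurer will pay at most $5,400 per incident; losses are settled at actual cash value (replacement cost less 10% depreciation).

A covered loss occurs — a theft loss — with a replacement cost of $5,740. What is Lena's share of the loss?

$1,574

At 10% depreciation, ACV = $5,740 − $574 = $5,166.
Subtract the deductible: $5,166 − $1,000 = $4,166.
That's under the $5,400 cap, so the insurer reimburses the full $4,166.
Tenant's share is the uncovered remainder: $5,740 − $4,166 = $1,574.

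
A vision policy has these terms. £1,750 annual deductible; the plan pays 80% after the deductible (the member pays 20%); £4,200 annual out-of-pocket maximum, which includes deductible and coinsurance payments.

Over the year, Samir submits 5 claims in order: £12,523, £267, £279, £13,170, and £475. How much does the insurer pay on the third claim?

Bill 1, £12,523: £1,750 finishes the deductible; £10,773 goes to coinsurance; coinsurance £10,773 × 20% = £2,154.60. Cost to member: £3,904.60. OOP to date £3,904.60. Insurer: £12,523 − £3,904.60 = £8,618.40.
Bill 2, £267: 20% coinsurance on £267 = £53.40. Member owes £53.40 (running OOP £3,958). Insurer: £267 − £53.40 = £213.60.
Bill 3, £279: 20% coinsurance on £279 = £55.80. Member pays £55.80; OOP now £4,013.80. Plan pays £279 − £55.80 = £223.20.

£223.20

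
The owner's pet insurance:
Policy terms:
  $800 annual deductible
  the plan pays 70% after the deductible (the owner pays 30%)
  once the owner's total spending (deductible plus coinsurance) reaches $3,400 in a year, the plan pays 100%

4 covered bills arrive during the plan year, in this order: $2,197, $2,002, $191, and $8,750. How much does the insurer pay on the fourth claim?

$7,227

#1 ($2,197): $800 to deductible, leaving $1,397; owner's 30% is $419.10. Cost to owner: $1,219.10. OOP to date $1,219.10. Insurer: $2,197 − $1,219.10 = $977.90.
#2 ($2,002): 30% coinsurance on $2,002 = $600.60. Cost to owner: $600.60. OOP to date $1,819.70. Insurer: $2,002 − $600.60 = $1,401.40.
#3 ($191): 30% coinsurance on $191 = $57.30. Cost to owner: $57.30. OOP to date $1,877. Insurer: $191 − $57.30 = $133.70.
#4 ($8,750): deductible already satisfied, so owner's share is 30% × $8,750 = $2,625. OOP would hit $4,502 > $3,400, so the cap limits the owner to $3,400 − $1,877 = $1,523. Plan pays $8,750 − $1,523 = $7,227.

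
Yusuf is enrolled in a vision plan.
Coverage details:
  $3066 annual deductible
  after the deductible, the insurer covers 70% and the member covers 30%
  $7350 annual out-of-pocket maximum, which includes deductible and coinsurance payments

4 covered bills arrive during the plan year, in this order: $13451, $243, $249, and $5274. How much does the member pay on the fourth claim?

$1020.90

Bill 1, $13451: deductible takes $3066, $10385 remains; coinsurance $10385 × 30% = $3115.50. Cost to member: $6181.50. OOP to date $6181.50.
Bill 2, $243: deductible met; 30% of $243 = $72.90. Member owes $72.90 (running OOP $6254.40).
Bill 3, $249: deductible already satisfied, so member's share is 30% × $249 = $74.70. Member pays $74.70; OOP now $6329.10.
Bill 4, $5274: deductible already satisfied, so member's share is 30% × $5274 = $1582.20. Adding that to $6329.10 gives $7911.30, past the $7350 cap; member pays only $7350 − $6329.10 = $1020.90.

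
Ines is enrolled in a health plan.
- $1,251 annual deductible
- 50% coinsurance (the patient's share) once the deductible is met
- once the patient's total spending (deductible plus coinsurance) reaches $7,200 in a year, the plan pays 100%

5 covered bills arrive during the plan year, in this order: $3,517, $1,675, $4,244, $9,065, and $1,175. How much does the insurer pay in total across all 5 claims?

$12,476

Claim 1 ($3,517): $1,251 finishes the deductible; $2,266 goes to coinsurance; patient's 50% is $1,133. Patient pays $2,384; OOP now $2,384. Plan pays $3,517 − $2,384 = $1,133.
Claim 2 ($1,675): deductible met; 50% of $1,675 = $837.50. Cost to patient: $837.50. OOP to date $3,221.50. Insurer: $1,675 − $837.50 = $837.50.
Claim 3 ($4,244): deductible already satisfied, so patient's share is 50% × $4,244 = $2,122. Patient owes $2,122 (running OOP $5,343.50). Insurer: $4,244 − $2,122 = $2,122.
Claim 4 ($9,065): 50% coinsurance on $9,065 = $4,532.50. OOP would hit $9,876 > $7,200, so the cap limits the patient to $7,200 − $5,343.50 = $1,856.50. Plan pays $9,065 − $1,856.50 = $7,208.50.
Claim 5 ($1,175): deductible met; 50% of $1,175 = $587.50. That would push OOP to $7,787.50, over the $7,200 cap, so patient pays $7,200 − $7,200 = $0. Insurer: $1,175 − $0 = $1,175.
Insurer total: $1,133 + $837.50 + $2,122 + $7,208.50 + $1,175 = $12,476.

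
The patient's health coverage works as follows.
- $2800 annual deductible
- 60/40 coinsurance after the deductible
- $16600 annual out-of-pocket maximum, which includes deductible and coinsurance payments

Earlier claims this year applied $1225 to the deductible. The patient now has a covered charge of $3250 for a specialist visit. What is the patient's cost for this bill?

$2245

Remaining deductible: $2800 − $1225 = $1575.
After the $1575 deductible portion, $3250 − $1575 = $1675 is subject to coinsurance.
Patient's 40% share of $1675 is $670.
So the patient owes $1575 + $670 = $2245 before any cap.
Year-to-date out-of-pocket becomes $1225 + $2245 = $3470, still under the $16600 maximum, so no cap applies.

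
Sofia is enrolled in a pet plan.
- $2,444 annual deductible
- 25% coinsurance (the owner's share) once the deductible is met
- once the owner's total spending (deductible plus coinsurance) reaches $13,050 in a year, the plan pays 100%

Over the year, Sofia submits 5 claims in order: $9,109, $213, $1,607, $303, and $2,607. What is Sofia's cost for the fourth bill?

$75.75

#1 ($9,109): $2,444 to deductible, leaving $6,665; coinsurance $6,665 × 25% = $1,666.25. Cost to owner: $4,110.25. OOP to date $4,110.25.
#2 ($213): deductible already satisfied, so owner's share is 25% × $213 = $53.25. Cost to owner: $53.25. OOP to date $4,163.50.
#3 ($1,607): deductible met; 25% of $1,607 = $401.75. Cost to owner: $401.75. OOP to date $4,565.25.
#4 ($303): deductible met; 25% of $303 = $75.75. Owner pays $75.75; OOP now $4,641.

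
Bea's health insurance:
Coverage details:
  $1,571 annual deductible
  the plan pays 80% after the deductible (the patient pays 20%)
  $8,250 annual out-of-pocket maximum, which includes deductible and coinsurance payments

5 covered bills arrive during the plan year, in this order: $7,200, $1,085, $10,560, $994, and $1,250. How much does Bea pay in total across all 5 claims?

Bill 1, $7,200: deductible takes $1,571, $5,629 remains; patient's 20% is $1,125.80. Cost to patient: $2,696.80. OOP to date $2,696.80.
Bill 2, $1,085: 20% coinsurance on $1,085 = $217. Patient pays $217; OOP now $2,913.80.
Bill 3, $10,560: deductible met; 20% of $10,560 = $2,112. Patient owes $2,112 (running OOP $5,025.80).
Bill 4, $994: 20% coinsurance on $994 = $198.80. Cost to patient: $198.80. OOP to date $5,224.60.
Bill 5, $1,250: deductible already satisfied, so patient's share is 20% × $1,250 = $250. Patient pays $250; OOP now $5,474.60.
Summing the patient's payments: $2,696.80 + $217 + $2,112 + $198.80 + $250 = $5,474.60.

$5,474.60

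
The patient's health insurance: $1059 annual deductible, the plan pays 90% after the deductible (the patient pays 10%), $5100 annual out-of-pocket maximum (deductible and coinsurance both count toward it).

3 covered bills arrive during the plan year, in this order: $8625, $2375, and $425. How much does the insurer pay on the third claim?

Claim 1 ($8625): $1059 finishes the deductible; $7566 goes to coinsurance; 10% of $7566 = $756.60. Patient pays $1815.60; OOP now $1815.60. Insurer: $8625 − $1815.60 = $6809.40.
Claim 2 ($2375): 10% coinsurance on $2375 = $237.50. Patient owes $237.50 (running OOP $2053.10). Plan pays $2375 − $237.50 = $2137.50.
Claim 3 ($425): 10% coinsurance on $425 = $42.50. Patient pays $42.50; OOP now $2095.60. Insurer: $425 − $42.50 = $382.50.

$382.50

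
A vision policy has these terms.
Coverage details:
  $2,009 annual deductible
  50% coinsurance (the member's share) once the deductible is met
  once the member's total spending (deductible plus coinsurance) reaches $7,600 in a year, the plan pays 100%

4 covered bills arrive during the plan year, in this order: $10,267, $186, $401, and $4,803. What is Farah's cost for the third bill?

$200.50

#1 ($10,267): $2,009 to deductible, leaving $8,258; coinsurance $8,258 × 50% = $4,129. Member pays $6,138; OOP now $6,138.
#2 ($186): deductible already satisfied, so member's share is 50% × $186 = $93. Cost to member: $93. OOP to date $6,231.
#3 ($401): deductible met; 50% of $401 = $200.50. Cost to member: $200.50. OOP to date $6,431.50.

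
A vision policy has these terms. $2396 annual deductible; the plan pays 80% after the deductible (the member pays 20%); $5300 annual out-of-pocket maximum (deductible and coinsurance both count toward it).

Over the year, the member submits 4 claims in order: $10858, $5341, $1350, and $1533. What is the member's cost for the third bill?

$143.40

Claim 1 ($10858): deductible takes $2396, $8462 remains; 20% of $8462 = $1692.40. Member pays $4088.40; OOP now $4088.40.
Claim 2 ($5341): 20% coinsurance on $5341 = $1068.20. Cost to member: $1068.20. OOP to date $5156.60.
Claim 3 ($1350): deductible already satisfied, so member's share is 20% × $1350 = $270. Adding that to $5156.60 gives $5426.60, past the $5300 cap; member pays only $5300 − $5156.60 = $143.40.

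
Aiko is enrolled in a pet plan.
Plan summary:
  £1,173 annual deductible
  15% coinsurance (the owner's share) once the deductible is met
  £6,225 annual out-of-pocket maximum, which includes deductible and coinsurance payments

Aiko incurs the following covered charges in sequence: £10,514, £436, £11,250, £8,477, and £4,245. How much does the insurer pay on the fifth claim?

#1 (£10,514): deductible takes £1,173, £9,341 remains; owner's 15% is £1,401.15. Cost to owner: £2,574.15. OOP to date £2,574.15. Plan pays £10,514 − £2,574.15 = £7,939.85.
#2 (£436): deductible met; 15% of £436 = £65.40. Owner owes £65.40 (running OOP £2,639.55). Plan pays £436 − £65.40 = £370.60.
#3 (£11,250): deductible met; 15% of £11,250 = £1,687.50. Owner pays £1,687.50; OOP now £4,327.05. Insurer: £11,250 − £1,687.50 = £9,562.50.
#4 (£8,477): deductible met; 15% of £8,477 = £1,271.55. Owner pays £1,271.55; OOP now £5,598.60. Insurer: £8,477 − £1,271.55 = £7,205.45.
#5 (£4,245): 15% coinsurance on £4,245 = £636.75. Adding that to £5,598.60 gives £6,235.35, past the £6,225 cap; owner pays only £6,225 − £5,598.60 = £626.40. Plan pays £4,245 − £626.40 = £3,618.60.

£3,618.60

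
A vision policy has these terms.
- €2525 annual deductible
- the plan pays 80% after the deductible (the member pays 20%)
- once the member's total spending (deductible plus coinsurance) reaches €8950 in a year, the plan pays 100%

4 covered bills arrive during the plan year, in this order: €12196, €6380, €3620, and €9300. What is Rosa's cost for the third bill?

Bill 1, €12196: €2525 to deductible, leaving €9671; 20% of €9671 = €1934.20. Member owes €4459.20 (running OOP €4459.20).
Bill 2, €6380: 20% coinsurance on €6380 = €1276. Cost to member: €1276. OOP to date €5735.20.
Bill 3, €3620: deductible already satisfied, so member's share is 20% × €3620 = €724. Member owes €724 (running OOP €6459.20).

€724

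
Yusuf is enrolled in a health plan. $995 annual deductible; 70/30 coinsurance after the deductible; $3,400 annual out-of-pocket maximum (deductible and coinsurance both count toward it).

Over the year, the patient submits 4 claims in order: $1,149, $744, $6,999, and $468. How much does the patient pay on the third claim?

Claim 1 — $1,149: deductible takes $995, $154 remains; patient's 30% is $46.20. Patient pays $1,041.20; OOP now $1,041.20.
Claim 2 — $744: deductible already satisfied, so patient's share is 30% × $744 = $223.20. Cost to patient: $223.20. OOP to date $1,264.40.
Claim 3 — $6,999: deductible already satisfied, so patient's share is 30% × $6,999 = $2,099.70. Patient owes $2,099.70 (running OOP $3,364.10).

$2,099.70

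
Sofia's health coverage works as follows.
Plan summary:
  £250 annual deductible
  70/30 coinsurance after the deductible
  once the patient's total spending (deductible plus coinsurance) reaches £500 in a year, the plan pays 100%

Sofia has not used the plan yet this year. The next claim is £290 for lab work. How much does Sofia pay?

Deductible not yet touched, so the first £250 of the bill goes to the deductible.
After the £250 deductible portion, £290 − £250 = £40 is subject to coinsurance.
30% of £40 = £12 falls to the patient.
That puts the patient's cost at £250 + £12 = £262 before any cap.
Year-to-date out-of-pocket becomes £0 + £262 = £262, still under the £500 maximum, so no cap applies.

£262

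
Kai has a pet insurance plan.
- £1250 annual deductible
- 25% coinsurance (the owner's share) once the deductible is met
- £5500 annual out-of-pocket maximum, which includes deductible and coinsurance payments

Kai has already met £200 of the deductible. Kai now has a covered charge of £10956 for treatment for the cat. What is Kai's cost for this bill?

£3526.50

Deductible still to meet: £1250 − £200 = £1050.
The remaining £9906 (= £10956 − £1050) moves to coinsurance.
Owner's 25% share of £9906 is £2476.50.
So the owner owes £1050 + £2476.50 = £3526.50 before any cap.
Year-to-date out-of-pocket becomes £200 + £3526.50 = £3726.50, still under the £5500 maximum, so no cap applies.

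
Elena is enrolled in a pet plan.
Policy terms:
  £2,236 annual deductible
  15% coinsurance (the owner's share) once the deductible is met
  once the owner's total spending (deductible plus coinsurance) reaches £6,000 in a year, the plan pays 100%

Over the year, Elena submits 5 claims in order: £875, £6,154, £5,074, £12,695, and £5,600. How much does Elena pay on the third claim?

£761.10

Bill 1, £875: all of it applies to the deductible. Cost to owner: £875. OOP to date £875.
Bill 2, £6,154: deductible takes £1,361, £4,793 remains; 15% of £4,793 = £718.95. Owner pays £2,079.95; OOP now £2,954.95.
Bill 3, £5,074: deductible already satisfied, so owner's share is 15% × £5,074 = £761.10. Cost to owner: £761.10. OOP to date £3,716.05.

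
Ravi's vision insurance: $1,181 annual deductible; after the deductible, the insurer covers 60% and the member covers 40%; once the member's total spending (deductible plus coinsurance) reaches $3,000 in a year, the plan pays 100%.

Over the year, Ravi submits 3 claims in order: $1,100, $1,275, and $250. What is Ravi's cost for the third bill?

Claim 1 — $1,100: fully absorbed by the deductible. Cost to member: $1,100. OOP to date $1,100.
Claim 2 — $1,275: $81 to deductible, leaving $1,194; coinsurance $1,194 × 40% = $477.60. Cost to member: $558.60. OOP to date $1,658.60.
Claim 3 — $250: deductible met; 40% of $250 = $100. Member pays $100; OOP now $1,758.60.

$100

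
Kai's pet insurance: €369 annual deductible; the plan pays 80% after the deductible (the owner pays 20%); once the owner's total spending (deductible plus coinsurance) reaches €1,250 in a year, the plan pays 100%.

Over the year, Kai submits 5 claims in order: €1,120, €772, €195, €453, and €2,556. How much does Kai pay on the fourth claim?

€90.60

Claim 1 (€1,120): deductible takes €369, €751 remains; owner's 20% is €150.20. Owner owes €519.20 (running OOP €519.20).
Claim 2 (€772): deductible met; 20% of €772 = €154.40. Cost to owner: €154.40. OOP to date €673.60.
Claim 3 (€195): deductible already satisfied, so owner's share is 20% × €195 = €39. Cost to owner: €39. OOP to date €712.60.
Claim 4 (€453): 20% coinsurance on €453 = €90.60. Owner pays €90.60; OOP now €803.20.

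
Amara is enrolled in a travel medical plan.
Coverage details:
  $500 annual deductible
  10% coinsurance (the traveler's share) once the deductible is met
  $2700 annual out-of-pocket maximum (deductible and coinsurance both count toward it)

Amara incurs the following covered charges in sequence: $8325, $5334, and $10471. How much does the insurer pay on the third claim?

Claim 1 — $8325: deductible takes $500, $7825 remains; 10% of $7825 = $782.50. Traveler owes $1282.50 (running OOP $1282.50). Insurer: $8325 − $1282.50 = $7042.50.
Claim 2 — $5334: deductible already satisfied, so traveler's share is 10% × $5334 = $533.40. Traveler pays $533.40; OOP now $1815.90. Insurer: $5334 − $533.40 = $4800.60.
Claim 3 — $10471: deductible already satisfied, so traveler's share is 10% × $10471 = $1047.10. OOP would hit $2863 > $2700, so the cap limits the traveler to $2700 − $1815.90 = $884.10. Insurer: $10471 − $884.10 = $9586.90.

$9586.90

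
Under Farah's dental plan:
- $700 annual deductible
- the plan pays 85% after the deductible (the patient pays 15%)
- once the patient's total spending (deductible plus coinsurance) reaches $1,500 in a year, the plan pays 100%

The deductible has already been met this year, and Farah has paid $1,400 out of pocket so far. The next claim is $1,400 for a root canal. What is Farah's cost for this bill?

With the deductible met, the entire $1,400 is subject to coinsurance.
15% of $1,400 = $210 falls to the patient.
Adding $210 to the $1,400 already spent would give $1,610, which exceeds the $1,500 cap; the patient pays just $1,500 − $1,400 = $100.

$100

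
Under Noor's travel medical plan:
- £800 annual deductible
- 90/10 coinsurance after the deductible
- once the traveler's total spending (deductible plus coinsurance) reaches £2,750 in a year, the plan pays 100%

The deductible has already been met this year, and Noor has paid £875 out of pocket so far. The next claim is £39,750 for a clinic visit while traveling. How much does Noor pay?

The deductible is already satisfied, so the full bill goes to coinsurance.
Coinsurance: £39,750 × 10% = £3,975.
Year-to-date out-of-pocket would reach £875 + £3,975 = £4,850, above the £2,750 maximum, so the traveler pays only £2,750 − £875 = £1,875.

£1,875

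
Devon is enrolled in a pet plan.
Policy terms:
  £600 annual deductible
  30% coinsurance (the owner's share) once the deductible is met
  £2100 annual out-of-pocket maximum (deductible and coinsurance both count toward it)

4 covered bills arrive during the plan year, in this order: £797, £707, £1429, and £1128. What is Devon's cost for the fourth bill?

Claim 1 — £797: £600 finishes the deductible; £197 goes to coinsurance; coinsurance £197 × 30% = £59.10. Owner owes £659.10 (running OOP £659.10).
Claim 2 — £707: deductible already satisfied, so owner's share is 30% × £707 = £212.10. Cost to owner: £212.10. OOP to date £871.20.
Claim 3 — £1429: 30% coinsurance on £1429 = £428.70. Cost to owner: £428.70. OOP to date £1299.90.
Claim 4 — £1128: deductible met; 30% of £1128 = £338.40. Owner owes £338.40 (running OOP £1638.30).

£338.40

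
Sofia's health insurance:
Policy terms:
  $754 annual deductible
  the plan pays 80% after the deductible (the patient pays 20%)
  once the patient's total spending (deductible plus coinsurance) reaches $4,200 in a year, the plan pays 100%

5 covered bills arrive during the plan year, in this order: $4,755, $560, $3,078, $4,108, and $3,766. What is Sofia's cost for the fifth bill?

Claim 1 — $4,755: deductible takes $754, $4,001 remains; coinsurance $4,001 × 20% = $800.20. Patient owes $1,554.20 (running OOP $1,554.20).
Claim 2 — $560: deductible met; 20% of $560 = $112. Cost to patient: $112. OOP to date $1,666.20.
Claim 3 — $3,078: deductible already satisfied, so patient's share is 20% × $3,078 = $615.60. Patient owes $615.60 (running OOP $2,281.80).
Claim 4 — $4,108: 20% coinsurance on $4,108 = $821.60. Patient pays $821.60; OOP now $3,103.40.
Claim 5 — $3,766: 20% coinsurance on $3,766 = $753.20. Patient pays $753.20; OOP now $3,856.60.

$753.20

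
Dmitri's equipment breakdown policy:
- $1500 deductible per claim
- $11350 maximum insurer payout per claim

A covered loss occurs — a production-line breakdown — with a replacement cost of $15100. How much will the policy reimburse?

After the deductible, $15100 − $1500 = $13600 remains.
$13600 exceeds the $11350 limit, so the insurer pays the limit: $11350.

$11350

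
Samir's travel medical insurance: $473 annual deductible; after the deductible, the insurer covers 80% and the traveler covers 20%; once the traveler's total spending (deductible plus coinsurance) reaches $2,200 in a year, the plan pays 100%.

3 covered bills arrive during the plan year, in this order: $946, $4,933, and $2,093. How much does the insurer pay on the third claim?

$1,674.40

Claim 1 ($946): deductible takes $473, $473 remains; 20% of $473 = $94.60. Traveler pays $567.60; OOP now $567.60. Insurer: $946 − $567.60 = $378.40.
Claim 2 ($4,933): 20% coinsurance on $4,933 = $986.60. Cost to traveler: $986.60. OOP to date $1,554.20. Plan pays $4,933 − $986.60 = $3,946.40.
Claim 3 ($2,093): deductible met; 20% of $2,093 = $418.60. Traveler owes $418.60 (running OOP $1,972.80). Insurer: $2,093 − $418.60 = $1,674.40.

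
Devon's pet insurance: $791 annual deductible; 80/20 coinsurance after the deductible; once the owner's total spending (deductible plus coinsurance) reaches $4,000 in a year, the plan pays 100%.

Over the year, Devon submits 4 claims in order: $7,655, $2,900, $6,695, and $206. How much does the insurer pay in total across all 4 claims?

Claim 1 ($7,655): deductible takes $791, $6,864 remains; owner's 20% is $1,372.80. Cost to owner: $2,163.80. OOP to date $2,163.80. Insurer: $7,655 − $2,163.80 = $5,491.20.
Claim 2 ($2,900): deductible already satisfied, so owner's share is 20% × $2,900 = $580. Owner owes $580 (running OOP $2,743.80). Plan pays $2,900 − $580 = $2,320.
Claim 3 ($6,695): deductible already satisfied, so owner's share is 20% × $6,695 = $1,339. OOP would hit $4,082.80 > $4,000, so the cap limits the owner to $4,000 − $2,743.80 = $1,256.20. Plan pays $6,695 − $1,256.20 = $5,438.80.
Claim 4 ($206): 20% coinsurance on $206 = $41.20. That would push OOP to $4,041.20, over the $4,000 cap, so owner pays $4,000 − $4,000 = $0. Plan pays $206 − $0 = $206.
Insurer total: $5,491.20 + $2,320 + $5,438.80 + $206 = $13,456.

$13,456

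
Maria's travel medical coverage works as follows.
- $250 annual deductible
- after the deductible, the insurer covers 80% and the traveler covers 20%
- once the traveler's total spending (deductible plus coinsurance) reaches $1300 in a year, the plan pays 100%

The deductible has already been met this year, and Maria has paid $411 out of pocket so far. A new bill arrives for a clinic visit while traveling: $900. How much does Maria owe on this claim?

$180

With the deductible met, the entire $900 is subject to coinsurance.
Traveler's 20% share of $900 is $180.
Year-to-date out-of-pocket becomes $411 + $180 = $591, still under the $1300 maximum, so no cap applies.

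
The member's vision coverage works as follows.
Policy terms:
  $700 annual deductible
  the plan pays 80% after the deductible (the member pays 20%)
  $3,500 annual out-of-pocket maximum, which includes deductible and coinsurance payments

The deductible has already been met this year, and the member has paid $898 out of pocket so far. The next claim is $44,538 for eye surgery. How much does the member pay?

With the deductible met, the entire $44,538 is subject to coinsurance.
Coinsurance: $44,538 × 20% = $8,907.60.
That would bring total out-of-pocket to $9,805.60, past the $3,500 cap. The member is capped at $3,500 − $898 = $2,602 on this claim.

$2,602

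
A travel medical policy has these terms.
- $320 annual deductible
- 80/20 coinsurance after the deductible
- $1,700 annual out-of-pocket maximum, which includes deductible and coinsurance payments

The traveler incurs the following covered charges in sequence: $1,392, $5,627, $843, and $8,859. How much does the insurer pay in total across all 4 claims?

#1 ($1,392): deductible takes $320, $1,072 remains; 20% of $1,072 = $214.40. Cost to traveler: $534.40. OOP to date $534.40. Insurer: $1,392 − $534.40 = $857.60.
#2 ($5,627): deductible met; 20% of $5,627 = $1,125.40. Cost to traveler: $1,125.40. OOP to date $1,659.80. Plan pays $5,627 − $1,125.40 = $4,501.60.
#3 ($843): deductible already satisfied, so traveler's share is 20% × $843 = $168.60. Adding that to $1,659.80 gives $1,828.40, past the $1,700 cap; traveler pays only $1,700 − $1,659.80 = $40.20. Insurer: $843 − $40.20 = $802.80.
#4 ($8,859): deductible met; 20% of $8,859 = $1,771.80. That would push OOP to $3,471.80, over the $1,700 cap, so traveler pays $1,700 − $1,700 = $0. Insurer: $8,859 − $0 = $8,859.
Insurer total = bills − traveler's total = $16,721 − $1,700 = $15,021.

$15,021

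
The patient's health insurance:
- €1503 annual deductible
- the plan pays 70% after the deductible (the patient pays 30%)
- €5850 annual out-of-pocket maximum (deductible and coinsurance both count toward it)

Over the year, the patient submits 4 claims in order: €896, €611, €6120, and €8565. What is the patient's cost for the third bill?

Bill 1, €896: entire amount goes to the deductible. Cost to patient: €896. OOP to date €896.
Bill 2, €611: deductible takes €607, €4 remains; 30% of €4 = €1.20. Patient pays €608.20; OOP now €1504.20.
Bill 3, €6120: deductible already satisfied, so patient's share is 30% × €6120 = €1836. Patient pays €1836; OOP now €3340.20.

€1836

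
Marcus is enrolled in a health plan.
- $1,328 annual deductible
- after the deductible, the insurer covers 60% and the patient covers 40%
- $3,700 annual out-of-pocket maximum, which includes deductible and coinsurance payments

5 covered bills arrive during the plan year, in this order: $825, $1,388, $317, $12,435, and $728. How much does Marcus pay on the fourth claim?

$1,891.20

Claim 1 — $825: fully absorbed by the deductible. Patient owes $825 (running OOP $825).
Claim 2 — $1,388: $503 finishes the deductible; $885 goes to coinsurance; patient's 40% is $354. Patient pays $857; OOP now $1,682.
Claim 3 — $317: deductible met; 40% of $317 = $126.80. Patient owes $126.80 (running OOP $1,808.80).
Claim 4 — $12,435: 40% coinsurance on $12,435 = $4,974. OOP would hit $6,782.80 > $3,700, so the cap limits the patient to $3,700 − $1,808.80 = $1,891.20.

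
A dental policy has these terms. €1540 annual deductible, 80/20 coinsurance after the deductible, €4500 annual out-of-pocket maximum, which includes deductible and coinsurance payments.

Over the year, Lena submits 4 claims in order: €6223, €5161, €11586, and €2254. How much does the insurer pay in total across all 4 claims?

Bill 1, €6223: €1540 to deductible, leaving €4683; patient's 20% is €936.60. Patient owes €2476.60 (running OOP €2476.60). Insurer: €6223 − €2476.60 = €3746.40.
Bill 2, €5161: deductible met; 20% of €5161 = €1032.20. Cost to patient: €1032.20. OOP to date €3508.80. Plan pays €5161 − €1032.20 = €4128.80.
Bill 3, €11586: 20% coinsurance on €11586 = €2317.20. OOP would hit €5826 > €4500, so the cap limits the patient to €4500 − €3508.80 = €991.20. Insurer: €11586 − €991.20 = €10594.80.
Bill 4, €2254: deductible met; 20% of €2254 = €450.80. OOP would hit €4950.80 > €4500, so the cap limits the patient to €4500 − €4500 = €0. Insurer: €2254 − €0 = €2254.
Insurer total: €3746.40 + €4128.80 + €10594.80 + €2254 = €20724.

€20724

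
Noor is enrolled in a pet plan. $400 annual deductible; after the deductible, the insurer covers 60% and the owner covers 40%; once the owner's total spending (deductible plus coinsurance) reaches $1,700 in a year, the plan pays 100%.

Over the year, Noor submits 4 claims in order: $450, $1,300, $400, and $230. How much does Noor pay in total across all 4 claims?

Claim 1 ($450): $400 to deductible, leaving $50; owner's 40% is $20. Owner pays $420; OOP now $420.
Claim 2 ($1,300): deductible met; 40% of $1,300 = $520. Owner pays $520; OOP now $940.
Claim 3 ($400): deductible already satisfied, so owner's share is 40% × $400 = $160. Owner pays $160; OOP now $1,100.
Claim 4 ($230): deductible met; 40% of $230 = $92. Owner pays $92; OOP now $1,192.
Total paid by the owner: $420 + $520 + $160 + $92 = $1,192.

$1,192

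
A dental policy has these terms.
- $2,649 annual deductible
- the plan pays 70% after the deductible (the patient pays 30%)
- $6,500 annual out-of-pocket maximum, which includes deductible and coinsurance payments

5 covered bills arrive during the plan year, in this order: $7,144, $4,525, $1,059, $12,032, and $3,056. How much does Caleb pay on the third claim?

#1 ($7,144): $2,649 finishes the deductible; $4,495 goes to coinsurance; patient's 30% is $1,348.50. Patient pays $3,997.50; OOP now $3,997.50.
#2 ($4,525): deductible met; 30% of $4,525 = $1,357.50. Patient owes $1,357.50 (running OOP $5,355).
#3 ($1,059): 30% coinsurance on $1,059 = $317.70. Patient pays $317.70; OOP now $5,672.70.

$317.70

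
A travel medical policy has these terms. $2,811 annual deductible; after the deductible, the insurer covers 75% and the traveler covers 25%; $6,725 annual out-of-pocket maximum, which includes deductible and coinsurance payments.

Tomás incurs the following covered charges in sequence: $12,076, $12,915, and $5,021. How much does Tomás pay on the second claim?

$1,597.75

#1 ($12,076): $2,811 finishes the deductible; $9,265 goes to coinsurance; 25% of $9,265 = $2,316.25. Traveler owes $5,127.25 (running OOP $5,127.25).
#2 ($12,915): deductible already satisfied, so traveler's share is 25% × $12,915 = $3,228.75. OOP would hit $8,356 > $6,725, so the cap limits the traveler to $6,725 − $5,127.25 = $1,597.75.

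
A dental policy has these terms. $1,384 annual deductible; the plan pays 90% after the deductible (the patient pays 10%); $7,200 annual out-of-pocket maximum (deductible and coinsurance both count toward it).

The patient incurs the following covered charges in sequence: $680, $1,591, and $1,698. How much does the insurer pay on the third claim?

$1,528.20

#1 ($680): entire amount goes to the deductible. Patient owes $680 (running OOP $680). Plan pays $680 − $680 = $0.
#2 ($1,591): $704 finishes the deductible; $887 goes to coinsurance; 10% of $887 = $88.70. Patient owes $792.70 (running OOP $1,472.70). Insurer: $1,591 − $792.70 = $798.30.
#3 ($1,698): 10% coinsurance on $1,698 = $169.80. Cost to patient: $169.80. OOP to date $1,642.50. Insurer: $1,698 − $169.80 = $1,528.20.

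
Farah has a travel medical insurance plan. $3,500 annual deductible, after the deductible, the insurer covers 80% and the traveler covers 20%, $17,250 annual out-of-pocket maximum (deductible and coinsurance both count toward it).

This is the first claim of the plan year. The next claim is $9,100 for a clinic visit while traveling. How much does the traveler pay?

$4,620

The full $3,500 deductible is still open; $3,500 of this bill applies to it.
After the $3,500 deductible portion, $9,100 − $3,500 = $5,600 is subject to coinsurance.
Coinsurance: $5,600 × 20% = $1,120.
Traveler responsibility before any cap: $3,500 + $1,120 = $4,620.
Year-to-date out-of-pocket becomes $0 + $4,620 = $4,620, still under the $17,250 maximum, so no cap applies.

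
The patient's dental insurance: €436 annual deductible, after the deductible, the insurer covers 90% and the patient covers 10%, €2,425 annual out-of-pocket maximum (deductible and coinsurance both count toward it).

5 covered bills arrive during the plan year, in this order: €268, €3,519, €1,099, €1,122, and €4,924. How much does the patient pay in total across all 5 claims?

Claim 1 — €268: all of it applies to the deductible. Patient pays €268; OOP now €268.
Claim 2 — €3,519: €168 finishes the deductible; €3,351 goes to coinsurance; 10% of €3,351 = €335.10. Patient pays €503.10; OOP now €771.10.
Claim 3 — €1,099: deductible met; 10% of €1,099 = €109.90. Cost to patient: €109.90. OOP to date €881.
Claim 4 — €1,122: deductible already satisfied, so patient's share is 10% × €1,122 = €112.20. Patient pays €112.20; OOP now €993.20.
Claim 5 — €4,924: deductible already satisfied, so patient's share is 10% × €4,924 = €492.40. Patient owes €492.40 (running OOP €1,485.60).
Summing the patient's payments: €268 + €503.10 + €109.90 + €112.20 + €492.40 = €1,485.60.

€1,485.60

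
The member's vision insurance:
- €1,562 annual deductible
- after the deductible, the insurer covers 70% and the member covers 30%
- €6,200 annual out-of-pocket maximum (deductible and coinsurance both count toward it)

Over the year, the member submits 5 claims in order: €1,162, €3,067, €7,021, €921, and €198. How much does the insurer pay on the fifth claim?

€138.60

Claim 1 — €1,162: entire amount goes to the deductible. Member owes €1,162 (running OOP €1,162). Plan pays €1,162 − €1,162 = €0.
Claim 2 — €3,067: deductible takes €400, €2,667 remains; coinsurance €2,667 × 30% = €800.10. Member owes €1,200.10 (running OOP €2,362.10). Plan pays €3,067 − €1,200.10 = €1,866.90.
Claim 3 — €7,021: deductible already satisfied, so member's share is 30% × €7,021 = €2,106.30. Member pays €2,106.30; OOP now €4,468.40. Plan pays €7,021 − €2,106.30 = €4,914.70.
Claim 4 — €921: deductible already satisfied, so member's share is 30% × €921 = €276.30. Member owes €276.30 (running OOP €4,744.70). Insurer: €921 − €276.30 = €644.70.
Claim 5 — €198: 30% coinsurance on €198 = €59.40. Member pays €59.40; OOP now €4,804.10. Insurer: €198 − €59.40 = €138.60.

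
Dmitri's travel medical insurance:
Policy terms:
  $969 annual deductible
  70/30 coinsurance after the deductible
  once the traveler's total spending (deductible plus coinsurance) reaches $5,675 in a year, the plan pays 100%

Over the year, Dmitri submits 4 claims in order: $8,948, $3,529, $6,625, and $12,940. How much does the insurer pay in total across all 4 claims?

Claim 1 — $8,948: $969 to deductible, leaving $7,979; 30% of $7,979 = $2,393.70. Cost to traveler: $3,362.70. OOP to date $3,362.70. Plan pays $8,948 − $3,362.70 = $5,585.30.
Claim 2 — $3,529: 30% coinsurance on $3,529 = $1,058.70. Cost to traveler: $1,058.70. OOP to date $4,421.40. Insurer: $3,529 − $1,058.70 = $2,470.30.
Claim 3 — $6,625: 30% coinsurance on $6,625 = $1,987.50. OOP would hit $6,408.90 > $5,675, so the cap limits the traveler to $5,675 − $4,421.40 = $1,253.60. Insurer: $6,625 − $1,253.60 = $5,371.40.
Claim 4 — $12,940: deductible met; 30% of $12,940 = $3,882. That would push OOP to $9,557, over the $5,675 cap, so traveler pays $5,675 − $5,675 = $0. Plan pays $12,940 − $0 = $12,940.
Insurer total: $5,585.30 + $2,470.30 + $5,371.40 + $12,940 = $26,367.

$26,367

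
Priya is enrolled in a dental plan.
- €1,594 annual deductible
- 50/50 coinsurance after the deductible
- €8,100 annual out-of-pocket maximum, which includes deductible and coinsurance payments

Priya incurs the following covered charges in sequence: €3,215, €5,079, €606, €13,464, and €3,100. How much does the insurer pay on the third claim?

Claim 1 — €3,215: €1,594 finishes the deductible; €1,621 goes to coinsurance; patient's 50% is €810.50. Patient pays €2,404.50; OOP now €2,404.50. Plan pays €3,215 − €2,404.50 = €810.50.
Claim 2 — €5,079: deductible already satisfied, so patient's share is 50% × €5,079 = €2,539.50. Cost to patient: €2,539.50. OOP to date €4,944. Plan pays €5,079 − €2,539.50 = €2,539.50.
Claim 3 — €606: deductible met; 50% of €606 = €303. Patient owes €303 (running OOP €5,247). Plan pays €606 − €303 = €303.

€303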